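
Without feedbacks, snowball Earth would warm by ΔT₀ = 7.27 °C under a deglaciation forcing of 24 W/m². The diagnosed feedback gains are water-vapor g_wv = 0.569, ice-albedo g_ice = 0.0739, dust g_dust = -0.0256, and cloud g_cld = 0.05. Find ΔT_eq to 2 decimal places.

21.85 °C

Total gain g = 0.569 + 0.0739 − 0.0256 + 0.05 = 0.6673.
Amplification A = 1/(1 − 0.6673) = 3.006.
ΔT = 7.27 × 3.006 = 21.85 °C.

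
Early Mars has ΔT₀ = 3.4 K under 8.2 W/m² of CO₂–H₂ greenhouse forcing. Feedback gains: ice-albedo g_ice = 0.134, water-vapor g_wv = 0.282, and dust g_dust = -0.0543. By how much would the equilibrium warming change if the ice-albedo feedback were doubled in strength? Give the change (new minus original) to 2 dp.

Original: g = 0.3617, ΔT = 3.4/(1−0.3617) = 5.3266 K.
With doubled ice-albedo: g' = 0.4957, ΔT' = 3.4/(1−0.4957) = 6.7420 K.
Change = 6.7420 − 5.3266 = 1.42 K.

1.42 K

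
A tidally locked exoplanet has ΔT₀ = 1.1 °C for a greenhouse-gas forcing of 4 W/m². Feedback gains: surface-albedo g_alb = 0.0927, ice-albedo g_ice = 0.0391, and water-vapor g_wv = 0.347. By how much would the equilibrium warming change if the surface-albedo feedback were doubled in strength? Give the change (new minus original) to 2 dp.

Original: g = 0.4788, ΔT = 1.1/(1−0.4788) = 2.1105 °C.
With doubled surface-albedo: g' = 0.5715, ΔT' = 1.1/(1−0.5715) = 2.5671 °C.
Change = 2.5671 − 2.1105 = 0.46 °C.

0.46 °C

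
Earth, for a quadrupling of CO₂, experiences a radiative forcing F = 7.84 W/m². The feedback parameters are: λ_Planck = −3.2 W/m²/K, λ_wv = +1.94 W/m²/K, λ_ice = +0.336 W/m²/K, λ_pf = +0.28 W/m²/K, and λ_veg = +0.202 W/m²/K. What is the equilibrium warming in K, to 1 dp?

17.7 K

Net feedback parameter λ = (−3.2) + (+1.94) + (+0.336) + (+0.28) + (+0.202) = -0.442 W/m²/K.
ΔT = −F/λ = −7.84/(-0.442) = 17.7 K.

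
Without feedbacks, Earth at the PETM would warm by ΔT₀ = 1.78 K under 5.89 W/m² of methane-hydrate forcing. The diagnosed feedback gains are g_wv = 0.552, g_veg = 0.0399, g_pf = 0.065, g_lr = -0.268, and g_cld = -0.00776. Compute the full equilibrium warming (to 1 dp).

Total gain g = 0.552 + 0.0399 + 0.065 − 0.268 − 0.00776 = 0.38114.
Amplification A = 1/(1 − 0.38114) = 1.616.
ΔT = 1.78 × 1.616 = 2.9 K.

2.9 K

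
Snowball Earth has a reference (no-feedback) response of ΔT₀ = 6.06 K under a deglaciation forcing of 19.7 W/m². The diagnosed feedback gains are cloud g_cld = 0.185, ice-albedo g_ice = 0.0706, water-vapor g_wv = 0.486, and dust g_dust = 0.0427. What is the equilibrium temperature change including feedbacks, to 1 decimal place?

Total gain g = 0.185 + 0.0706 + 0.486 + 0.0427 = 0.7843.
Amplification A = 1/(1 − 0.7843) = 4.636.
ΔT = 6.06 × 4.636 = 28.1 K.

28.1 K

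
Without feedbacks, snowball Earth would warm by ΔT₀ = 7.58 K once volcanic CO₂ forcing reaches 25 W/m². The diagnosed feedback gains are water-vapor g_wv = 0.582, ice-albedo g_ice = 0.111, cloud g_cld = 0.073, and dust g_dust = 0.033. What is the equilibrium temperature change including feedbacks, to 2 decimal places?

Total gain g = 0.582 + 0.111 + 0.073 + 0.033 = 0.799.
Amplification A = 1/(1 − 0.799) = 4.975.
ΔT = 7.58 × 4.975 = 37.71 K.

37.71 K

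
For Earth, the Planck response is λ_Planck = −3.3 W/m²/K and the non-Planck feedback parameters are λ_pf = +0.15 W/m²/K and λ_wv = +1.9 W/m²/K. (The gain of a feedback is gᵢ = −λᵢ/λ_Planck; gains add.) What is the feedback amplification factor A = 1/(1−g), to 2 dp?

Convert to gains: g_pf = 0.15/3.3 = 0.04545; g_wv = 1.9/3.3 = 0.5758.
Total gain g = 0.62125.
A = 1/(1 − 0.62125) = 2.64.

2.64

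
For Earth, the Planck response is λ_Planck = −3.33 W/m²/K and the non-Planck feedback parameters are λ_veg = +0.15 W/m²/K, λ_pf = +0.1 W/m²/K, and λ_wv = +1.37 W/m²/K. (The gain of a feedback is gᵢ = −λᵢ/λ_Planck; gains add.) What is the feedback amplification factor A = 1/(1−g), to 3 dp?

1.947

Convert to gains: g_veg = 0.15/3.33 = 0.04505; g_pf = 0.1/3.33 = 0.03003; g_wv = 1.37/3.33 = 0.4114.
Total gain g = 0.48648.
A = 1/(1 − 0.48648) = 1.947.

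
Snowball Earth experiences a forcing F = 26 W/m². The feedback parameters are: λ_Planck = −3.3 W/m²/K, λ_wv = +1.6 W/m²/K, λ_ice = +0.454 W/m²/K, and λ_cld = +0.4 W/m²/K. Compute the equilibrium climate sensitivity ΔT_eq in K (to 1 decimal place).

30.7 K

Net feedback parameter λ = (−3.3) + (+1.6) + (+0.454) + (+0.4) = -0.846 W/m²/K.
ΔT = −F/λ = −26/(-0.846) = 30.7 K.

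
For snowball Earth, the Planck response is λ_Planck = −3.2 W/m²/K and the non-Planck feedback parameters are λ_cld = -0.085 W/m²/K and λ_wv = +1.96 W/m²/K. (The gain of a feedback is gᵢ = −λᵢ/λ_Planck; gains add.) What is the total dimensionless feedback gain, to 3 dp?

Convert to gains: g_cld = -0.085/3.2 = -0.02656; g_wv = 1.96/3.2 = 0.6125.
Total gain g = 0.58594.

0.586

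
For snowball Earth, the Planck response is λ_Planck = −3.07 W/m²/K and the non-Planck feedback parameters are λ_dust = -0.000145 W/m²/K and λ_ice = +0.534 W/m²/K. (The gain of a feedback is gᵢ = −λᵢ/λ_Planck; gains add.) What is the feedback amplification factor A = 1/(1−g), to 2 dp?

Convert to gains: g_dust = -0.000145/3.07 = -0.000047; g_ice = 0.534/3.07 = 0.1739.
Total gain g = 0.173853.
A = 1/(1 − 0.173853) = 1.21.

1.21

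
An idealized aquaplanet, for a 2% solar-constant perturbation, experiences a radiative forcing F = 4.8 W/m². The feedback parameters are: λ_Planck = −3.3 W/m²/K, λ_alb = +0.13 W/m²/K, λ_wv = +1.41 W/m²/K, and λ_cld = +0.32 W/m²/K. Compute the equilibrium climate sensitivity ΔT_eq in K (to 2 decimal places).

3.33 K

Net feedback parameter λ = (−3.3) + (+0.13) + (+1.41) + (+0.32) = -1.44 W/m²/K.
ΔT = −F/λ = −4.8/(-1.44) = 3.33 K.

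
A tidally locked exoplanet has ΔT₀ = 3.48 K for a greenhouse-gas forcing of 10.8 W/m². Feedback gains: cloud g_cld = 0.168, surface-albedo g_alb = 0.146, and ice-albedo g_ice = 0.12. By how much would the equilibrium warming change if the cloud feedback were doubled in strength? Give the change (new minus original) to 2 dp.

Original: g = 0.434, ΔT = 3.48/(1−0.434) = 6.1484 K.
With doubled cloud: g' = 0.602, ΔT' = 3.48/(1−0.602) = 8.7437 K.
Change = 8.7437 − 6.1484 = 2.60 K.

2.60 K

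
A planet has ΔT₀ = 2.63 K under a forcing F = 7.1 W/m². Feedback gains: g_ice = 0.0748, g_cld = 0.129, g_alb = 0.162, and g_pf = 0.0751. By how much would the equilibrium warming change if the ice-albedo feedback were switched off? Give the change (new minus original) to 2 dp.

-0.56 K

Original: g = 0.4409, ΔT = 2.63/(1−0.4409) = 4.7040 K.
Without ice-albedo: g' = 0.3661, ΔT' = 2.63/(1−0.3661) = 4.1489 K.
Change = 4.1489 − 4.7040 = -0.56 K.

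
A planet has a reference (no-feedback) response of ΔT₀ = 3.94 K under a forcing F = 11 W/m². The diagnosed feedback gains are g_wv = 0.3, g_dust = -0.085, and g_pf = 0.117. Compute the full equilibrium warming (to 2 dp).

Total gain g = 0.3 − 0.085 + 0.117 = 0.332.
Amplification A = 1/(1 − 0.332) = 1.497.
ΔT = 3.94 × 1.497 = 5.90 K.

5.90 K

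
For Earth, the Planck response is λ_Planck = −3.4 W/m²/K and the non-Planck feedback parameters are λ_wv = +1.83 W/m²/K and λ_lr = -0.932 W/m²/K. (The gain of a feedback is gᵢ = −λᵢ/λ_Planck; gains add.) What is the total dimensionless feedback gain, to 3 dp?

Convert to gains: g_wv = 1.83/3.4 = 0.5382; g_lr = -0.932/3.4 = -0.2741.
Total gain g = 0.2641.

0.264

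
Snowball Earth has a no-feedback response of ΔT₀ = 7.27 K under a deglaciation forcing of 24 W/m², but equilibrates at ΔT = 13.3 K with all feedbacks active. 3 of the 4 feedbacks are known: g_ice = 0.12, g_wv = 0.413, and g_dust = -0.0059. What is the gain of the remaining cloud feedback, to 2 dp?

-0.07

Amplification A = ΔT/ΔT₀ = 13.3/7.27 = 1.829.
Total gain g = 1 − 1/A = 1 − 1/1.829 = 0.4533.
Known gains sum to 0.12 + 0.413 − 0.0059 = 0.5271.
g_cld = 0.4533 − 0.5271 = -0.07.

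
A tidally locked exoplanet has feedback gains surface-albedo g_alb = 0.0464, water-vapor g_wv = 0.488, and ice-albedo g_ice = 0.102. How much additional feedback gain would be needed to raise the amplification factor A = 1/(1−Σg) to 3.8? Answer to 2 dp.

Current total gain = 0.6364.
Target gain for A = 3.8: g* = 1 − 1/3.8 = 0.7368.
Additional gain needed = 0.7368 − 0.6364 = 0.10.

0.10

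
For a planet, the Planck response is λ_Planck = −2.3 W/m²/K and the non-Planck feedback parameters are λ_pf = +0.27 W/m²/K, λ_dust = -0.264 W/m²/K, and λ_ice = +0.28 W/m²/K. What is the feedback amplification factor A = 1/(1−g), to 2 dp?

1.14

Convert to gains: g_pf = 0.27/2.3 = 0.1174; g_dust = -0.264/2.3 = -0.1148; g_ice = 0.28/2.3 = 0.1217.
Total gain g = 0.1243.
A = 1/(1 − 0.1243) = 1.14.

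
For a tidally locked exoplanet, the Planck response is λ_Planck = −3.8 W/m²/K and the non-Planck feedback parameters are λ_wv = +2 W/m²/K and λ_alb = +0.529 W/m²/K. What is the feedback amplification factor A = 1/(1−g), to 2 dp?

Convert to gains: g_wv = 2/3.8 = 0.5263; g_alb = 0.529/3.8 = 0.1392.
Total gain g = 0.6655.
A = 1/(1 − 0.6655) = 2.99.

2.99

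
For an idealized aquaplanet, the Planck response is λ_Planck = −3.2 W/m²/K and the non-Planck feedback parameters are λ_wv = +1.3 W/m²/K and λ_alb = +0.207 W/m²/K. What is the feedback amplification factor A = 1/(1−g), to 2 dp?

Convert to gains: g_wv = 1.3/3.2 = 0.4062; g_alb = 0.207/3.2 = 0.06469.
Total gain g = 0.47089.
A = 1/(1 − 0.47089) = 1.89.

1.89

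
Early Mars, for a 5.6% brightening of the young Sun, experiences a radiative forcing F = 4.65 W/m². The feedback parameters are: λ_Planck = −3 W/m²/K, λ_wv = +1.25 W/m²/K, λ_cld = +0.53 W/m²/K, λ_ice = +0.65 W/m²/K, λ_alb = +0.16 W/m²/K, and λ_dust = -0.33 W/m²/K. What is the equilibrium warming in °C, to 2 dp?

6.28 °C

Net feedback parameter λ = (−3) + (+1.25) + (+0.53) + (+0.65) + (+0.16) + (-0.33) = -0.74 W/m²/K.
ΔT = −F/λ = −4.65/(-0.74) = 6.28 °C.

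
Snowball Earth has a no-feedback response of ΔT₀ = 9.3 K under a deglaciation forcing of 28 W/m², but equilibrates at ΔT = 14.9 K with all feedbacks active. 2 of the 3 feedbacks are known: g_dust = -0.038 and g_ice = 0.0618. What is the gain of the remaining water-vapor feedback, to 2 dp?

Amplification A = ΔT/ΔT₀ = 14.9/9.3 = 1.602.
Total gain g = 1 − 1/A = 1 − 1/1.602 = 0.3758.
Known gains sum to -0.038 + 0.0618 = 0.0238.
g_wv = 0.3758 − 0.0238 = 0.35.

0.35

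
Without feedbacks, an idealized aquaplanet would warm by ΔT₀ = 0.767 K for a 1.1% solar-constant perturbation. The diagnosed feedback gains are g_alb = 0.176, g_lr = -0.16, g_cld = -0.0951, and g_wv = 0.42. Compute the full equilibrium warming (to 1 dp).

1.2 K

Total gain g = 0.176 − 0.16 − 0.0951 + 0.42 = 0.3409.
Amplification A = 1/(1 − 0.3409) = 1.517.
ΔT = 0.767 × 1.517 = 1.2 K.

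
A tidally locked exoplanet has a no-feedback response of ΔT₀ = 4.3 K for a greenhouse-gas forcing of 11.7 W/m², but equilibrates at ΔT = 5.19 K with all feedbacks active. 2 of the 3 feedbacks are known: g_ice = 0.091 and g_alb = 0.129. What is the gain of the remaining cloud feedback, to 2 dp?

-0.05

Amplification A = ΔT/ΔT₀ = 5.19/4.3 = 1.207.
Total gain g = 1 − 1/A = 1 − 1/1.207 = 0.1715.
Known gains sum to 0.091 + 0.129 = 0.22.
g_cld = 0.1715 − 0.22 = -0.05.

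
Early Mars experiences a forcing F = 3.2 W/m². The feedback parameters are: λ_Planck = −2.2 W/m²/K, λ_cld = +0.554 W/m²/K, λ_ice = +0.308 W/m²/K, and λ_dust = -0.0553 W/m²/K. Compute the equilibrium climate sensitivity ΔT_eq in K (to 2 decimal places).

2.30 K

Net feedback parameter λ = (−2.2) + (+0.554) + (+0.308) + (-0.0553) = -1.3933 W/m²/K.
ΔT = −F/λ = −3.2/(-1.3933) = 2.30 K.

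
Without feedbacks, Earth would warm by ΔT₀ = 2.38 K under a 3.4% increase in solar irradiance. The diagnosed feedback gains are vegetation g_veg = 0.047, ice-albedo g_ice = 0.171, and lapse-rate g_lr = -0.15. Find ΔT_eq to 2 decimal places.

Total gain g = 0.047 + 0.171 − 0.15 = 0.068.
Amplification A = 1/(1 − 0.068) = 1.073.
ΔT = 2.38 × 1.073 = 2.55 K.

2.55 K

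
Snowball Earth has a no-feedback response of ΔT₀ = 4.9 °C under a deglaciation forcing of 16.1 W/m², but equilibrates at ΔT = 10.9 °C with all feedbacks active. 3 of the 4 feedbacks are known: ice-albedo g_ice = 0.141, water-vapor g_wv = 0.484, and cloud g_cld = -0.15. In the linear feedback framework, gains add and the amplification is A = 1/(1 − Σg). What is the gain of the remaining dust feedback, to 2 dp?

Amplification A = ΔT/ΔT₀ = 10.9/4.9 = 2.224.
Total gain g = 1 − 1/A = 1 − 1/2.224 = 0.5504.
Known gains sum to 0.141 + 0.484 − 0.15 = 0.475.
g_dust = 0.5504 − 0.475 = 0.08.

0.08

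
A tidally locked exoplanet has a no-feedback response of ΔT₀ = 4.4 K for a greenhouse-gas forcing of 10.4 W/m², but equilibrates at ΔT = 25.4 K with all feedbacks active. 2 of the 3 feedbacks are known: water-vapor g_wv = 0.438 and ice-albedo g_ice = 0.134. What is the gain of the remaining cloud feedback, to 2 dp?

0.25

Amplification A = ΔT/ΔT₀ = 25.4/4.4 = 5.773.
Total gain g = 1 − 1/A = 1 − 1/5.773 = 0.8268.
Known gains sum to 0.438 + 0.134 = 0.572.
g_cld = 0.8268 − 0.572 = 0.25.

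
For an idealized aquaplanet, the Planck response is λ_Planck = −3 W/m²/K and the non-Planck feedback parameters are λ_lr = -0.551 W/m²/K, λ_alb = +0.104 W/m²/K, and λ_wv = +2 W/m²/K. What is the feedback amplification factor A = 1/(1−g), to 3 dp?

2.073

Convert to gains: g_lr = -0.551/3 = -0.1837; g_alb = 0.104/3 = 0.03467; g_wv = 2/3 = 0.6667.
Total gain g = 0.51767.
A = 1/(1 − 0.51767) = 2.073.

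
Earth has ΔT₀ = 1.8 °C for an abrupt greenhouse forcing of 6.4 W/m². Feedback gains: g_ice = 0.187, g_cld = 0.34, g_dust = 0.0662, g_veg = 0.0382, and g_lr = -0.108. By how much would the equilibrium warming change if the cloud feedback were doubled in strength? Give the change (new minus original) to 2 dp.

9.40 °C

Original: g = 0.5234, ΔT = 1.8/(1−0.5234) = 3.7768 °C.
With doubled cloud: g' = 0.8634, ΔT' = 1.8/(1−0.8634) = 13.1772 °C.
Change = 13.1772 − 3.7768 = 9.40 °C.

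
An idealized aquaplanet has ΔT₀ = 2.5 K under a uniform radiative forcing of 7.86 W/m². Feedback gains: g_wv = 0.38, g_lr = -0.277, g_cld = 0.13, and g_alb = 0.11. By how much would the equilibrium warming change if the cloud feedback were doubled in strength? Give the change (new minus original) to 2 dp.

0.94 K

Original: g = 0.343, ΔT = 2.5/(1−0.343) = 3.8052 K.
With doubled cloud: g' = 0.473, ΔT' = 2.5/(1−0.473) = 4.7438 K.
Change = 4.7438 − 3.8052 = 0.94 K.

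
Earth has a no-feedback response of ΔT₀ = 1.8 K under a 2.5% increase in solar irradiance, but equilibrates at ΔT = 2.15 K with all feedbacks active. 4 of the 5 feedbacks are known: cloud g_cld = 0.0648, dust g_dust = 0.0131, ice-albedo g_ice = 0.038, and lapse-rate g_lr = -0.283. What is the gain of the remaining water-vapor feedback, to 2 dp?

Amplification A = ΔT/ΔT₀ = 2.15/1.8 = 1.194.
Total gain g = 1 − 1/A = 1 − 1/1.194 = 0.1625.
Known gains sum to 0.0648 + 0.0131 + 0.038 − 0.283 = -0.1671.
g_wv = 0.1625 + 0.1671 = 0.33.

0.33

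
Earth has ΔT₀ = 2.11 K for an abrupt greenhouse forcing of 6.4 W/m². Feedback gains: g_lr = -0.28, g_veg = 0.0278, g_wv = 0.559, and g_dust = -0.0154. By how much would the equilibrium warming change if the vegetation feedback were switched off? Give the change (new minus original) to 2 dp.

Original: g = 0.2914, ΔT = 2.11/(1−0.2914) = 2.9777 K.
Without vegetation: g' = 0.2636, ΔT' = 2.11/(1−0.2636) = 2.8653 K.
Change = 2.8653 − 2.9777 = -0.11 K.

-0.11 K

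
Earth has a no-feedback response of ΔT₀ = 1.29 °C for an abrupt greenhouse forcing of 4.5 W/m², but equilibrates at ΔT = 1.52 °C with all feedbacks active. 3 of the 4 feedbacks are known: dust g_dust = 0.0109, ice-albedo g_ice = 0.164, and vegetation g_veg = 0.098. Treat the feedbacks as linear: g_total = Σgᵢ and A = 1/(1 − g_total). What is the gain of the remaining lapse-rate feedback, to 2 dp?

Amplification A = ΔT/ΔT₀ = 1.52/1.29 = 1.178.
Total gain g = 1 − 1/A = 1 − 1/1.178 = 0.1511.
Known gains sum to 0.0109 + 0.164 + 0.098 = 0.2729.
g_lr = 0.1511 − 0.2729 = -0.12.

-0.12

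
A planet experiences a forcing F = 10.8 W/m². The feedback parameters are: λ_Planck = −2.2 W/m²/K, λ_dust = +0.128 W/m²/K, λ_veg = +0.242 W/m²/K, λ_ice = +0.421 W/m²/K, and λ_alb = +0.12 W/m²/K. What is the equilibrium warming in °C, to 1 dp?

8.4 °C

Net feedback parameter λ = (−2.2) + (+0.128) + (+0.242) + (+0.421) + (+0.12) = -1.289 W/m²/K.
ΔT = −F/λ = −10.8/(-1.289) = 8.4 °C.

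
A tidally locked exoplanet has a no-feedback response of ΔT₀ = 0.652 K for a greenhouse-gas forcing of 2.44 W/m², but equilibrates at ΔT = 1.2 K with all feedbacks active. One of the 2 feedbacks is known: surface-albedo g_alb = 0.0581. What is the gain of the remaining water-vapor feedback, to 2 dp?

0.40

Amplification A = ΔT/ΔT₀ = 1.2/0.652 = 1.84.
Total gain g = 1 − 1/A = 1 − 1/1.84 = 0.4565.
The known gain is 0.0581.
g_wv = 0.4565 − 0.0581 = 0.40.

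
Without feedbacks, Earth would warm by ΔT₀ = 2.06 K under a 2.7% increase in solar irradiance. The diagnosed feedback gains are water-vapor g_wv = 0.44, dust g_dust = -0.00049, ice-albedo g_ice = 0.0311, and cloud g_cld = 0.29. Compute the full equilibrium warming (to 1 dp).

Total gain g = 0.44 − 0.00049 + 0.0311 + 0.29 = 0.76061.
Amplification A = 1/(1 − 0.76061) = 4.177.
ΔT = 2.06 × 4.177 = 8.6 K.

8.6 K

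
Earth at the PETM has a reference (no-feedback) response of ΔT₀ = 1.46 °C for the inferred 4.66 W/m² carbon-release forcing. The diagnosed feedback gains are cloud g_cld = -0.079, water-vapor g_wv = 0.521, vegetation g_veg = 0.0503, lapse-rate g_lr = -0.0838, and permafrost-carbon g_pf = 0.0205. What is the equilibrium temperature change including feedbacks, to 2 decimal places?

Total gain g = -0.079 + 0.521 + 0.0503 − 0.0838 + 0.0205 = 0.429.
Amplification A = 1/(1 − 0.429) = 1.751.
ΔT = 1.46 × 1.751 = 2.56 °C.

2.56 °C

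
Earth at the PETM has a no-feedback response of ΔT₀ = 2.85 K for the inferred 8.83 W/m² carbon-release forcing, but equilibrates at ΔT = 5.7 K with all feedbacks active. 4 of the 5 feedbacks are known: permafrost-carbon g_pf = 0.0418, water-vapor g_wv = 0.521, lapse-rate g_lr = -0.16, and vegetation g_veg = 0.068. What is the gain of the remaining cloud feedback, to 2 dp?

Amplification A = ΔT/ΔT₀ = 5.7/2.85 = 2.
Total gain g = 1 − 1/A = 1 − 1/2 = 0.5.
Known gains sum to 0.0418 + 0.521 − 0.16 + 0.068 = 0.4708.
g_cld = 0.5 − 0.4708 = 0.03.

0.03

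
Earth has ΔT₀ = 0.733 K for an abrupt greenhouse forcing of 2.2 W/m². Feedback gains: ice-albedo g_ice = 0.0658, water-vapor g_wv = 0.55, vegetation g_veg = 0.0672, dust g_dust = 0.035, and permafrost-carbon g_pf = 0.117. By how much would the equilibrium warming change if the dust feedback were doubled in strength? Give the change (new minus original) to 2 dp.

1.20 K

Original: g = 0.835, ΔT = 0.733/(1−0.835) = 4.4424 K.
With doubled dust: g' = 0.87, ΔT' = 0.733/(1−0.87) = 5.6385 K.
Change = 5.6385 − 4.4424 = 1.20 K.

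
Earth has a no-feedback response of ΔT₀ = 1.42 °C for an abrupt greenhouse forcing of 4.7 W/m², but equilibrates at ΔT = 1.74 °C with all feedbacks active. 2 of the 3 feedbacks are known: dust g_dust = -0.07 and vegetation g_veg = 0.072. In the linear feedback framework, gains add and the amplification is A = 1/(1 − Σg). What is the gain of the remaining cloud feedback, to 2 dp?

0.18

Amplification A = ΔT/ΔT₀ = 1.74/1.42 = 1.225.
Total gain g = 1 − 1/A = 1 − 1/1.225 = 0.1837.
Known gains sum to -0.07 + 0.072 = 0.002.
g_cld = 0.1837 − 0.002 = 0.18.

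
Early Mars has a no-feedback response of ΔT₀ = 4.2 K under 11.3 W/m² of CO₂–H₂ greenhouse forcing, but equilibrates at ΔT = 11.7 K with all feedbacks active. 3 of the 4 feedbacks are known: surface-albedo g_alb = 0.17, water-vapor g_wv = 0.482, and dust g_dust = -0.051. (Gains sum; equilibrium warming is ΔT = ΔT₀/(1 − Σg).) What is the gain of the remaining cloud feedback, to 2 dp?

Amplification A = ΔT/ΔT₀ = 11.7/4.2 = 2.786.
Total gain g = 1 − 1/A = 1 − 1/2.786 = 0.6411.
Known gains sum to 0.17 + 0.482 − 0.051 = 0.601.
g_cld = 0.6411 − 0.601 = 0.04.

0.04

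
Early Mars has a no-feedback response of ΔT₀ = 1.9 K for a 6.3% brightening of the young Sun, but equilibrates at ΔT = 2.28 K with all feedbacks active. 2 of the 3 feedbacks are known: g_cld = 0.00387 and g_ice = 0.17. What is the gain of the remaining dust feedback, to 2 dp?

-0.01

Amplification A = ΔT/ΔT₀ = 2.28/1.9 = 1.2.
Total gain g = 1 − 1/A = 1 − 1/1.2 = 0.1667.
Known gains sum to 0.00387 + 0.17 = 0.17387.
g_dust = 0.1667 − 0.17387 = -0.01.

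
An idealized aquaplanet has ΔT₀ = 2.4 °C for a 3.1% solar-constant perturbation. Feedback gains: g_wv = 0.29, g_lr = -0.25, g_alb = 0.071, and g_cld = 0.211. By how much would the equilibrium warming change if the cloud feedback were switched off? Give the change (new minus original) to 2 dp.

-0.84 °C

Original: g = 0.322, ΔT = 2.4/(1−0.322) = 3.5398 °C.
Without cloud: g' = 0.111, ΔT' = 2.4/(1−0.111) = 2.6997 °C.
Change = 2.6997 − 3.5398 = -0.84 °C.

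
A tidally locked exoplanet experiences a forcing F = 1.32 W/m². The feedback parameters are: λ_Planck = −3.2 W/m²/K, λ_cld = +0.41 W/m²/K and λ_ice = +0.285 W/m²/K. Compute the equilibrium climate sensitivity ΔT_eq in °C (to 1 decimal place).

0.5 °C

Net feedback parameter λ = (−3.2) + (+0.41) + (+0.285) = -2.505 W/m²/K.
ΔT = −F/λ = −1.32/(-2.505) = 0.5 °C.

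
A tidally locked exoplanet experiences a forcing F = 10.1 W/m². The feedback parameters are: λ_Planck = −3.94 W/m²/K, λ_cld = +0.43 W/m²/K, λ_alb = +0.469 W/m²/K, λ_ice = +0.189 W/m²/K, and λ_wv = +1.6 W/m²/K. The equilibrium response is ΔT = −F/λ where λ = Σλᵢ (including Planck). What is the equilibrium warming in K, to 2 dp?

Net feedback parameter λ = (−3.94) + (+0.43) + (+0.469) + (+0.189) + (+1.6) = -1.252 W/m²/K.
ΔT = −F/λ = −10.1/(-1.252) = 8.07 K.

8.07 K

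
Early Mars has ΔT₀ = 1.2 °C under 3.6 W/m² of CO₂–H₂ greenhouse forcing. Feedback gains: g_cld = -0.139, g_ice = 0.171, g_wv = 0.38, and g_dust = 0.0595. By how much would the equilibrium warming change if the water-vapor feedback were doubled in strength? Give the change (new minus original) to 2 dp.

Original: g = 0.4715, ΔT = 1.2/(1−0.4715) = 2.2706 °C.
With doubled water-vapor: g' = 0.8515, ΔT' = 1.2/(1−0.8515) = 8.0808 °C.
Change = 8.0808 − 2.2706 = 5.81 °C.

5.81 °C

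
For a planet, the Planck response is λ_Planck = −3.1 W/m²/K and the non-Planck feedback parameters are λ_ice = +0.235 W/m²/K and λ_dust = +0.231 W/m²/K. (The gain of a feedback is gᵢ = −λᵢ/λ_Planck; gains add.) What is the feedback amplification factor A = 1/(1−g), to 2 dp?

Convert to gains: g_ice = 0.235/3.1 = 0.07581; g_dust = 0.231/3.1 = 0.07452.
Total gain g = 0.15033.
A = 1/(1 − 0.15033) = 1.18.

1.18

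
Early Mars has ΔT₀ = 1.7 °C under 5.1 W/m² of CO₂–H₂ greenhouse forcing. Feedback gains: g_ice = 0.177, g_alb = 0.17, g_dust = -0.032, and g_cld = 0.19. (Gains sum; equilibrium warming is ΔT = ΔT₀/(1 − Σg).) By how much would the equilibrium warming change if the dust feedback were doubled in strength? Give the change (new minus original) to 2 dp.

Original: g = 0.505, ΔT = 1.7/(1−0.505) = 3.4343 °C.
With doubled dust: g' = 0.473, ΔT' = 1.7/(1−0.473) = 3.2258 °C.
Change = 3.2258 − 3.4343 = -0.21 °C.

-0.21 °C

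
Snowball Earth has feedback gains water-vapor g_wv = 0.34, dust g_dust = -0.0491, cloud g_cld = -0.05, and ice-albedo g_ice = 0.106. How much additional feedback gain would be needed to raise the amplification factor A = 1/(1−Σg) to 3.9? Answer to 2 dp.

Current total gain = 0.3469.
Target gain for A = 3.9: g* = 1 − 1/3.9 = 0.7436.
Additional gain needed = 0.7436 − 0.3469 = 0.40.

0.40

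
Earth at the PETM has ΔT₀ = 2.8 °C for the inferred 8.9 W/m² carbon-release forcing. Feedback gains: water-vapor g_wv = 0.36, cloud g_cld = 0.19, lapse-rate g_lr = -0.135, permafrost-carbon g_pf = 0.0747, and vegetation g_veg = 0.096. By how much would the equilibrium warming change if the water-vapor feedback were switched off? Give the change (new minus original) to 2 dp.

Original: g = 0.5857, ΔT = 2.8/(1−0.5857) = 6.7584 °C.
Without water-vapor: g' = 0.2257, ΔT' = 2.8/(1−0.2257) = 3.6162 °C.
Change = 3.6162 − 6.7584 = -3.14 °C.

-3.14 °C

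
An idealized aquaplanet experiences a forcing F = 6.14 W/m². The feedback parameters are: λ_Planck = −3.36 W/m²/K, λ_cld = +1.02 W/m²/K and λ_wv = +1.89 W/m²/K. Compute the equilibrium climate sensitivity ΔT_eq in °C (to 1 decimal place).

Net feedback parameter λ = (−3.36) + (+1.02) + (+1.89) = -0.45 W/m²/K.
ΔT = −F/λ = −6.14/(-0.45) = 13.6 °C.

13.6 °C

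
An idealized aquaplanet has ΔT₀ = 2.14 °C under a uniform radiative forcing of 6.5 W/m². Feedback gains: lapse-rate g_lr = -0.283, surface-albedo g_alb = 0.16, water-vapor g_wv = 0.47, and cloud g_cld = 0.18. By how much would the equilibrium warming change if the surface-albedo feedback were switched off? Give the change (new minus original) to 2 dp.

-1.14 °C

Original: g = 0.527, ΔT = 2.14/(1−0.527) = 4.5243 °C.
Without surface-albedo: g' = 0.367, ΔT' = 2.14/(1−0.367) = 3.3807 °C.
Change = 3.3807 − 4.5243 = -1.14 °C.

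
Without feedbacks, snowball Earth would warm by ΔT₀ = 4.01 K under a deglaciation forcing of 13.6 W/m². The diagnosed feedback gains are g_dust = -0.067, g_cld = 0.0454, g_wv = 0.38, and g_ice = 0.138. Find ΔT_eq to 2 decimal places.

Total gain g = -0.067 + 0.0454 + 0.38 + 0.138 = 0.4964.
Amplification A = 1/(1 − 0.4964) = 1.986.
ΔT = 4.01 × 1.986 = 7.96 K.

7.96 K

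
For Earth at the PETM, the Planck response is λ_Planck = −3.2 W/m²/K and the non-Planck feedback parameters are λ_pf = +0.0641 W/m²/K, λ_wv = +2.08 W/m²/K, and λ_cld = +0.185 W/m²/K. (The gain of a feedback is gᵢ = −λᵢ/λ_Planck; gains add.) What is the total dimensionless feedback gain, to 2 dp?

Convert to gains: g_pf = 0.0641/3.2 = 0.02003; g_wv = 2.08/3.2 = 0.65; g_cld = 0.185/3.2 = 0.05781.
Total gain g = 0.72784.

0.73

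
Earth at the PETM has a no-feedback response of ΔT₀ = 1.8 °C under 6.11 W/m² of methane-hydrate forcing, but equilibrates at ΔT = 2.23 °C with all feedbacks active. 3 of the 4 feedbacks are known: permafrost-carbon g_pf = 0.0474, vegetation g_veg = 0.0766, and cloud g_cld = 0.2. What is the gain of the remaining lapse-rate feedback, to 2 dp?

Amplification A = ΔT/ΔT₀ = 2.23/1.8 = 1.239.
Total gain g = 1 − 1/A = 1 − 1/1.239 = 0.1929.
Known gains sum to 0.0474 + 0.0766 + 0.2 = 0.324.
g_lr = 0.1929 − 0.324 = -0.13.

-0.13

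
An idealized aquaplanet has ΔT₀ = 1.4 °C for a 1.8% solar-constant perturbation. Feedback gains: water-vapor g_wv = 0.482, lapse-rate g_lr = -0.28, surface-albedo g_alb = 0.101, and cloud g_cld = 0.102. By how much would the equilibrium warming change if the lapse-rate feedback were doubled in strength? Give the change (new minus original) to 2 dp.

Original: g = 0.405, ΔT = 1.4/(1−0.405) = 2.3529 °C.
With doubled lapse-rate: g' = 0.125, ΔT' = 1.4/(1−0.125) = 1.6000 °C.
Change = 1.6000 − 2.3529 = -0.75 °C.

-0.75 °C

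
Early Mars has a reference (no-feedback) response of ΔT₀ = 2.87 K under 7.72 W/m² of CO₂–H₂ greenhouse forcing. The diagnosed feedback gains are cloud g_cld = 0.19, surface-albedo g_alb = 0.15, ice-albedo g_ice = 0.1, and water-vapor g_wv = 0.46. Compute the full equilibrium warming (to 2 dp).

Total gain g = 0.19 + 0.15 + 0.1 + 0.46 = 0.9.
Amplification A = 1/(1 − 0.9) = 10.
ΔT = 2.87 × 10 = 28.70 K.

28.70 K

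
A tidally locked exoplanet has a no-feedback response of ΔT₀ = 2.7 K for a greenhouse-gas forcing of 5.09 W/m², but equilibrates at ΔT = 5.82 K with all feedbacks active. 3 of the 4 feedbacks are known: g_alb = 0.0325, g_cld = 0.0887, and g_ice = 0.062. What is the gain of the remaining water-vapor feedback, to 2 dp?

0.35

Amplification A = ΔT/ΔT₀ = 5.82/2.7 = 2.156.
Total gain g = 1 − 1/A = 1 − 1/2.156 = 0.5362.
Known gains sum to 0.0325 + 0.0887 + 0.062 = 0.1832.
g_wv = 0.5362 − 0.1832 = 0.35.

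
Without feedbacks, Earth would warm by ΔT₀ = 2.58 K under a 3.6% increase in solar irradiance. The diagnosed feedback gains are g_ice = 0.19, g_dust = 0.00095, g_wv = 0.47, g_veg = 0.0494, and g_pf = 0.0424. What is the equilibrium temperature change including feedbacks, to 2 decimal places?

Total gain g = 0.19 + 0.00095 + 0.47 + 0.0494 + 0.0424 = 0.75275.
Amplification A = 1/(1 − 0.75275) = 4.044.
ΔT = 2.58 × 4.044 = 10.43 K.

10.43 K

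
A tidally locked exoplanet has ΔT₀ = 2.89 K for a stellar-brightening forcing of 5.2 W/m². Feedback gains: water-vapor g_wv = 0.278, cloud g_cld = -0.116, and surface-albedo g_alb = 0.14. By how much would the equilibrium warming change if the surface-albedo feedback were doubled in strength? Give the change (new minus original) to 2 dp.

1.04 K

Original: g = 0.302, ΔT = 2.89/(1−0.302) = 4.1404 K.
With doubled surface-albedo: g' = 0.442, ΔT' = 2.89/(1−0.442) = 5.1792 K.
Change = 5.1792 − 4.1404 = 1.04 K.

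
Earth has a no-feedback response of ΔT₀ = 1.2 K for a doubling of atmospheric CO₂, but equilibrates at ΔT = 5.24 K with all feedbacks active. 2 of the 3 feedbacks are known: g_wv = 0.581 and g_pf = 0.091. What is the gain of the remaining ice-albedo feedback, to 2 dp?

0.10

Amplification A = ΔT/ΔT₀ = 5.24/1.2 = 4.367.
Total gain g = 1 − 1/A = 1 − 1/4.367 = 0.771.
Known gains sum to 0.581 + 0.091 = 0.672.
g_ice = 0.771 − 0.672 = 0.10.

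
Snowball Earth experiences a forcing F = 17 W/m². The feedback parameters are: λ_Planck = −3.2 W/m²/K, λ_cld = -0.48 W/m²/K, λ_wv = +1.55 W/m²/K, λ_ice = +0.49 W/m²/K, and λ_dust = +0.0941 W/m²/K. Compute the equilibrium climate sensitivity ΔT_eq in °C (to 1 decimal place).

11.0 °C

Net feedback parameter λ = (−3.2) + (-0.48) + (+1.55) + (+0.49) + (+0.0941) = -1.5459 W/m²/K.
ΔT = −F/λ = −17/(-1.5459) = 11.0 °C.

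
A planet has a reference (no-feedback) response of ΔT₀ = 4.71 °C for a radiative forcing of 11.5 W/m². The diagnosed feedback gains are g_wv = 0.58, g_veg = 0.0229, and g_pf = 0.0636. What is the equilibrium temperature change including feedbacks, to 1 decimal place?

Total gain g = 0.58 + 0.0229 + 0.0636 = 0.6665.
Amplification A = 1/(1 − 0.6665) = 2.999.
ΔT = 4.71 × 2.999 = 14.1 °C.

14.1 °C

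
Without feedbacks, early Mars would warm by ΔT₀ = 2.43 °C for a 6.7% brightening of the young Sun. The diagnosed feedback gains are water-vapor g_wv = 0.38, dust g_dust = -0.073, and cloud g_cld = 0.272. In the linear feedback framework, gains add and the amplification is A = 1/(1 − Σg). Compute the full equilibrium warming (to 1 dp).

5.8 °C

Total gain g = 0.38 − 0.073 + 0.272 = 0.579.
Amplification A = 1/(1 − 0.579) = 2.375.
ΔT = 2.43 × 2.375 = 5.8 °C.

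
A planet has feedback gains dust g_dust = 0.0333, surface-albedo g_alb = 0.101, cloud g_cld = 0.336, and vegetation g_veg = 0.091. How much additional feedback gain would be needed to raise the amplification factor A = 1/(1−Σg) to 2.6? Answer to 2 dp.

0.05

Current total gain = 0.5613.
Target gain for A = 2.6: g* = 1 − 1/2.6 = 0.6154.
Additional gain needed = 0.6154 − 0.5613 = 0.05.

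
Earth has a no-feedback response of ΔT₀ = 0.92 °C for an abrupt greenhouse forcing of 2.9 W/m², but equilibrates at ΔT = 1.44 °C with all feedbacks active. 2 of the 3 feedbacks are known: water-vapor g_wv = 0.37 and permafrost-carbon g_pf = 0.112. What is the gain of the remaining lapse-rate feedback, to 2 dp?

Amplification A = ΔT/ΔT₀ = 1.44/0.92 = 1.565.
Total gain g = 1 − 1/A = 1 − 1/1.565 = 0.361.
Known gains sum to 0.37 + 0.112 = 0.482.
g_lr = 0.361 − 0.482 = -0.12.

-0.12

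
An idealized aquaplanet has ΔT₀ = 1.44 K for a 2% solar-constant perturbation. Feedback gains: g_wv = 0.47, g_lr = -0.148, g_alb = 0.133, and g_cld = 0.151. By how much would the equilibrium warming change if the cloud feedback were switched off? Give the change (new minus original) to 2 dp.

Original: g = 0.606, ΔT = 1.44/(1−0.606) = 3.6548 K.
Without cloud: g' = 0.455, ΔT' = 1.44/(1−0.455) = 2.6422 K.
Change = 2.6422 − 3.6548 = -1.01 K.

-1.01 K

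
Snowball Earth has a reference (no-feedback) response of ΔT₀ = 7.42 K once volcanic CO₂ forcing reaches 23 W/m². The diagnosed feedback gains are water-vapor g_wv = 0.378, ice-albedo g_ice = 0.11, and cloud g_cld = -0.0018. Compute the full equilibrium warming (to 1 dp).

Total gain g = 0.378 + 0.11 − 0.0018 = 0.4862.
Amplification A = 1/(1 − 0.4862) = 1.946.
ΔT = 7.42 × 1.946 = 14.4 K.

14.4 K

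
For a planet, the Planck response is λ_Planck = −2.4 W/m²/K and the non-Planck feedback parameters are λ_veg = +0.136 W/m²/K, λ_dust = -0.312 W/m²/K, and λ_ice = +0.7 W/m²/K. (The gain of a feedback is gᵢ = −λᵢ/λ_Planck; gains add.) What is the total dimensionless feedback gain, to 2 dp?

Convert to gains: g_veg = 0.136/2.4 = 0.05667; g_dust = -0.312/2.4 = -0.13; g_ice = 0.7/2.4 = 0.2917.
Total gain g = 0.21837.

0.22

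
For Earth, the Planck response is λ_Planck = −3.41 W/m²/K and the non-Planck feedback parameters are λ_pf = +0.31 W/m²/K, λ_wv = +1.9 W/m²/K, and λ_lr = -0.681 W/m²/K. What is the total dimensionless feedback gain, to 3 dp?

Convert to gains: g_pf = 0.31/3.41 = 0.09091; g_wv = 1.9/3.41 = 0.5572; g_lr = -0.681/3.41 = -0.1997.
Total gain g = 0.44841.

0.448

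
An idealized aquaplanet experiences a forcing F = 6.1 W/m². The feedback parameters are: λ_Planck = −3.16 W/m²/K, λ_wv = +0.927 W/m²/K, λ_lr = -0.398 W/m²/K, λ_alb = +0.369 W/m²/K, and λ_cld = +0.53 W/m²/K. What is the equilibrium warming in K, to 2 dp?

Net feedback parameter λ = (−3.16) + (+0.927) + (-0.398) + (+0.369) + (+0.53) = -1.732 W/m²/K.
ΔT = −F/λ = −6.1/(-1.732) = 3.52 K.

3.52 K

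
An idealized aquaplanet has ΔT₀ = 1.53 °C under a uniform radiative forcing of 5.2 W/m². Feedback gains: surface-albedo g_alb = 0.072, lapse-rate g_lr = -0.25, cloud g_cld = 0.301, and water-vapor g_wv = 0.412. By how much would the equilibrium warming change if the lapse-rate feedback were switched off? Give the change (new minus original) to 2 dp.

3.83 °C

Original: g = 0.535, ΔT = 1.53/(1−0.535) = 3.2903 °C.
Without lapse-rate: g' = 0.785, ΔT' = 1.53/(1−0.785) = 7.1163 °C.
Change = 7.1163 − 3.2903 = 3.83 °C.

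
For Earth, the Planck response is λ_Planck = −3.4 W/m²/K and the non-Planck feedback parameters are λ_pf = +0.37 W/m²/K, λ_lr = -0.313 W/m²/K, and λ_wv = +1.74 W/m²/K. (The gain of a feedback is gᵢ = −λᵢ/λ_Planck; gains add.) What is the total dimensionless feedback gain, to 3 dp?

0.529

Convert to gains: g_pf = 0.37/3.4 = 0.1088; g_lr = -0.313/3.4 = -0.09206; g_wv = 1.74/3.4 = 0.5118.
Total gain g = 0.52854.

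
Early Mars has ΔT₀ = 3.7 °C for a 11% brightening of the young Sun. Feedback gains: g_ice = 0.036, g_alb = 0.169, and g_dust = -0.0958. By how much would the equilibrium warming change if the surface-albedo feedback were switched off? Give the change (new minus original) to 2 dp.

Original: g = 0.1092, ΔT = 3.7/(1−0.1092) = 4.1536 °C.
Without surface-albedo: g' = -0.0598, ΔT' = 3.7/(1+0.0598) = 3.4912 °C.
Change = 3.4912 − 4.1536 = -0.66 °C.

-0.66 °C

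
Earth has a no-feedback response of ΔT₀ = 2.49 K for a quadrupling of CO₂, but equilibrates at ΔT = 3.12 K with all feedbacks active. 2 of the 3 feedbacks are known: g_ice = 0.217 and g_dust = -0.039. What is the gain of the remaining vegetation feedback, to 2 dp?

0.02

Amplification A = ΔT/ΔT₀ = 3.12/2.49 = 1.253.
Total gain g = 1 − 1/A = 1 − 1/1.253 = 0.2019.
Known gains sum to 0.217 − 0.039 = 0.178.
g_veg = 0.2019 − 0.178 = 0.02.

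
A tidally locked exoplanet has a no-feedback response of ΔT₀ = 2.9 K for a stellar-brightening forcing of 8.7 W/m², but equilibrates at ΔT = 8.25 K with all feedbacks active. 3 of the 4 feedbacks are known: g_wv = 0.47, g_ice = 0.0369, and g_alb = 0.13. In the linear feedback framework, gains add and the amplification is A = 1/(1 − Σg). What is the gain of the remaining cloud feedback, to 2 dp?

Amplification A = ΔT/ΔT₀ = 8.25/2.9 = 2.845.
Total gain g = 1 − 1/A = 1 − 1/2.845 = 0.6485.
Known gains sum to 0.47 + 0.0369 + 0.13 = 0.6369.
g_cld = 0.6485 − 0.6369 = 0.01.

0.01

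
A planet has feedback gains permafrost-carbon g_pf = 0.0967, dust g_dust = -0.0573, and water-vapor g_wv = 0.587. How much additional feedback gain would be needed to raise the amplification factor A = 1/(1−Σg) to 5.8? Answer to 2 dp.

Current total gain = 0.6264.
Target gain for A = 5.8: g* = 1 − 1/5.8 = 0.8276.
Additional gain needed = 0.8276 − 0.6264 = 0.20.

0.20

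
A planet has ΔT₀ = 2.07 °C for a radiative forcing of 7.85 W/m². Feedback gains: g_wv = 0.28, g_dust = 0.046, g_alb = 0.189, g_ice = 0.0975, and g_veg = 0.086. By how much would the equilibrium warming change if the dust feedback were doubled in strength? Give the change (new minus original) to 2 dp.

1.24 °C

Original: g = 0.6985, ΔT = 2.07/(1−0.6985) = 6.8657 °C.
With doubled dust: g' = 0.7445, ΔT' = 2.07/(1−0.7445) = 8.1018 °C.
Change = 8.1018 − 6.8657 = 1.24 °C.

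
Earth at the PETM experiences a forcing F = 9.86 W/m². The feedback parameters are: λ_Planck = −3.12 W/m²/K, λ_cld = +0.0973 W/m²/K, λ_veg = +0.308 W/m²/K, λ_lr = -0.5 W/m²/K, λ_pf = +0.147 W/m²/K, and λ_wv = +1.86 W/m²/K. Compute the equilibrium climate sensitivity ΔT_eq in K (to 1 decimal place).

8.2 K

Net feedback parameter λ = (−3.12) + (+0.0973) + (+0.308) + (-0.5) + (+0.147) + (+1.86) = -1.2077 W/m²/K.
ΔT = −F/λ = −9.86/(-1.2077) = 8.2 K.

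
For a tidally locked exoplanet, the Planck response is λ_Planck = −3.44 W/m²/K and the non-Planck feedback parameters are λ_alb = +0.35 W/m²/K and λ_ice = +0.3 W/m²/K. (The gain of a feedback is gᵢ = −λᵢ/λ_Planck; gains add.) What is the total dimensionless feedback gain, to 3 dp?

Convert to gains: g_alb = 0.35/3.44 = 0.1017; g_ice = 0.3/3.44 = 0.08721.
Total gain g = 0.18891.

0.189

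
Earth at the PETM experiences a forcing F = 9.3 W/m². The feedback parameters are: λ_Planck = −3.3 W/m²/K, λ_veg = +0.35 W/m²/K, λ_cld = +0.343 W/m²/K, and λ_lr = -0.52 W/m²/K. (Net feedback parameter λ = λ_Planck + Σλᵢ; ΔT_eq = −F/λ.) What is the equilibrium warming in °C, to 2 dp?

Net feedback parameter λ = (−3.3) + (+0.35) + (+0.343) + (-0.52) = -3.127 W/m²/K.
ΔT = −F/λ = −9.3/(-3.127) = 2.97 °C.

2.97 °C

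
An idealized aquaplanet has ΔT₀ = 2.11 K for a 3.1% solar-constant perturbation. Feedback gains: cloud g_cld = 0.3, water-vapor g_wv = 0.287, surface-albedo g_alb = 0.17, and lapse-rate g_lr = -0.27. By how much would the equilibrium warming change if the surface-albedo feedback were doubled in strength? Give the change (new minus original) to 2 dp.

Original: g = 0.487, ΔT = 2.11/(1−0.487) = 4.1131 K.
With doubled surface-albedo: g' = 0.657, ΔT' = 2.11/(1−0.657) = 6.1516 K.
Change = 6.1516 − 4.1131 = 2.04 K.

2.04 K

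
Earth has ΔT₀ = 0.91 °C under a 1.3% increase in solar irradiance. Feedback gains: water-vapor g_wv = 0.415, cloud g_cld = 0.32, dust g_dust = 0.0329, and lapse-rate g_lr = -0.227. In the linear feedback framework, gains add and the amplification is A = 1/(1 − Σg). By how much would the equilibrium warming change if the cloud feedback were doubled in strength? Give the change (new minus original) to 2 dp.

Original: g = 0.5409, ΔT = 0.91/(1−0.5409) = 1.9821 °C.
With doubled cloud: g' = 0.8609, ΔT' = 0.91/(1−0.8609) = 6.5421 °C.
Change = 6.5421 − 1.9821 = 4.56 °C.

4.56 °C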